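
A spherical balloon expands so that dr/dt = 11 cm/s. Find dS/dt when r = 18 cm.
1584π cm²/s

S = 4πr²
dS/dt = dS/dr · dr/dt = 8πr · 11
At r = 18: dS/dt = 1584π cm²/s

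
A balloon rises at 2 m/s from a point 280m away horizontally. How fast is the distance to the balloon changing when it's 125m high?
50√3761/3761 ≈ 0.8153 m/s

z² = 280² + y²
z = √(280² + 125²) = 5√3761
dz/dt = y/z · dy/dt = 125/(5√3761) · 2 = 50√3761/3761 ≈ 0.8153 m/s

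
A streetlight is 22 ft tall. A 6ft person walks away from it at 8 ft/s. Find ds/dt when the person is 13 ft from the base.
3 ft/s

By similar triangles: 22/(x+s) = 6/s
Solving: s = 6x/16
ds/dt = 6/16 · dx/dt = 3/8 · 8 = 3 ft/s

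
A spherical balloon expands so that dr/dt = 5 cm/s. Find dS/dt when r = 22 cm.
880π cm²/s

S = 4πr²
dS/dt = dS/dr · dr/dt = 8πr · 5
At r = 22: dS/dt = 880π cm²/s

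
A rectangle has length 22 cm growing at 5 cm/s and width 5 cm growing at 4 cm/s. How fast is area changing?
113 cm²/s

A = lw
dA/dt = w·dl/dt + l·dw/dt = 5·5 + 22·4 = 113 cm²/s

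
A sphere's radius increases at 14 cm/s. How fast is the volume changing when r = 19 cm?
20216π cm³/s

V = (4/3)πr³
dV/dt = dV/dr · dr/dt = 4πr² · 14
At r = 19: dV/dt = 20216π cm³/s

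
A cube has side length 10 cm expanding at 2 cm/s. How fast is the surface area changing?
240 cm²/s

A = 6s²
dA/dt = 12s · ds/dt = 12·10·2 = 240 cm²/s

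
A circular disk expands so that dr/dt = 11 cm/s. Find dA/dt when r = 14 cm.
308π cm²/s

A = πr²
dA/dt = 2πr · dr/dt = 2π(14)(11) = 308π cm²/s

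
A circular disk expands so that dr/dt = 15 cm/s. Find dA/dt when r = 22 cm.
660π cm²/s

A = πr²
dA/dt = 2πr · dr/dt = 2π(22)(15) = 660π cm²/s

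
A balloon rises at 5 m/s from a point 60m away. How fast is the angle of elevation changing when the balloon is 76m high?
0.031997 rad/s

tan(θ) = y/60
sec²(θ) · dθ/dt = (1/60) · dy/dt
dθ/dt = cos²(θ)/60 · 5 = 60/(60² + 76²) · 5
dθ/dt = 0.031997 rad/s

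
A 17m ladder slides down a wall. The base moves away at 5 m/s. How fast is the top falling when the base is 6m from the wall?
30√253/253 ≈ 1.886 m/s

x² + y² = 17²
2x·dx/dt + 2y·dy/dt = 0
dy/dt = -x/y · dx/dt = -6/√253 · 5 = -30√253/253 m/s
The top is descending at 30√253/253 ≈ 1.886 m/s.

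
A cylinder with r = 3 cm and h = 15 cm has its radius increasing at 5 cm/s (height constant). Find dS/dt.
210π cm²/s

S = 2πrh + 2πr² (lateral + bases)
dS/dt = (2πh + 4πr)·dr/dt = (2π·15 + 4π·3)·5
= 210π cm²/s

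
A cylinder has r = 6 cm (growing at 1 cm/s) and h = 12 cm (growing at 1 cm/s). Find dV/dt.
180π cm³/s

V = πr²h
dV/dt = 2πrh·dr/dt + πr²·dh/dt
= 2π(6)(12)(1) + π(6)²(1)
= 180π cm³/s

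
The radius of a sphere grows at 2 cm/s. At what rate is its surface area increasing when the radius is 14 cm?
224π cm²/s

S = 4πr²
dS/dt = dS/dr · dr/dt = 8πr · 2
At r = 14: dS/dt = 224π cm²/s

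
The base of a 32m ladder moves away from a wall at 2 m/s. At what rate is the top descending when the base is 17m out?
34√15/105 ≈ 1.254 m/s

x² + y² = 32²
2x·dx/dt + 2y·dy/dt = 0
dy/dt = -x/y · dx/dt = -17/(7√15) · 2 = -34√15/105 m/s
The top is descending at 34√15/105 ≈ 1.254 m/s.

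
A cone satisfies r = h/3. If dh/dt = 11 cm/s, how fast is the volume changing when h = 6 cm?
44π cm³/s

V = (1/3)π(h/3)²h = πh³/27
dV/dt = πh²/9 · 11
At h = 6: dV/dt = 44π cm³/s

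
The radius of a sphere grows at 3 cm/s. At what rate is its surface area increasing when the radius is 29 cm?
696π cm²/s

S = 4πr²
dS/dt = dS/dr · dr/dt = 8πr · 3
At r = 29: dS/dt = 696π cm²/s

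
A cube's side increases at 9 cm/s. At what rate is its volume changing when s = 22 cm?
13068 cm³/s

V = s³
dV/dt = 3s² · ds/dt = 3·22²·9 = 13068 cm³/s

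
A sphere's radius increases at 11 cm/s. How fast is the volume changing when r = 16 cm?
11264π cm³/s

V = (4/3)πr³
dV/dt = dV/dr · dr/dt = 4πr² · 11
At r = 16: dV/dt = 11264π cm³/s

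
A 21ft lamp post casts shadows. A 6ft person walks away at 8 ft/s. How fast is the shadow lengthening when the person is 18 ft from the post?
16/5 ft/s

By similar triangles: 21/(x+s) = 6/s
Solving: s = 6x/15
ds/dt = 6/15 · dx/dt = 2/5 · 8 = 16/5 ft/s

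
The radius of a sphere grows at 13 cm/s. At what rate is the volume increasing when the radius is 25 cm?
32500π cm³/s

V = (4/3)πr³
dV/dt = dV/dr · dr/dt = 4πr² · 13
At r = 25: dV/dt = 32500π cm³/s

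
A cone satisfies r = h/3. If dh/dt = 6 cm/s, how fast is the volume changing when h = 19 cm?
722π/3 cm³/s

V = (1/3)π(h/3)²h = πh³/27
dV/dt = πh²/9 · 6
At h = 19: dV/dt = 722π/3 cm³/s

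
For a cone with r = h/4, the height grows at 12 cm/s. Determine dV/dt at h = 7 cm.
147π/4 cm³/s

V = (1/3)π(h/4)²h = πh³/48
dV/dt = πh²/16 · 12
At h = 7: dV/dt = 147π/4 cm³/s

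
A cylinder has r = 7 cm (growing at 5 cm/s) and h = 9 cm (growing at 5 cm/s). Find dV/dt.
875π cm³/s

V = πr²h
dV/dt = 2πrh·dr/dt + πr²·dh/dt
= 2π(7)(9)(5) + π(7)²(5)
= 875π cm³/s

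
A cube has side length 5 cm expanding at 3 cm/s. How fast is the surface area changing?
180 cm²/s

A = 6s²
dA/dt = 12s · ds/dt = 12·5·3 = 180 cm²/s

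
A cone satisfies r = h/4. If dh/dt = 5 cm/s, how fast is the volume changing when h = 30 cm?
1125π/4 cm³/s

V = (1/3)π(h/4)²h = πh³/48
dV/dt = πh²/16 · 5
At h = 30: dV/dt = 1125π/4 cm³/s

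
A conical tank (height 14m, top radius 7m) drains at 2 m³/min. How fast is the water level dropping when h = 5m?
8/(25π) ≈ 0.1019 m/min

r/h = 7/14, so r = (1/2)h
V = (1/3)πr²h = (1/3)π((1/2)h)²h = (1/12)πh³
dV/dh = (1/4)πh²
dh/dt = (dV/dt)/(dV/dh) = -2/((1/4)π·5²) = -8/(25π) m/min
The level is dropping at 8/(25π) ≈ 0.1019 m/min.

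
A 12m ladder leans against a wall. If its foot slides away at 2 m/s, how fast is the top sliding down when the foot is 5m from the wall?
10√119/119 ≈ 0.9167 m/s

x² + y² = 12²
2x·dx/dt + 2y·dy/dt = 0
dy/dt = -x/y · dx/dt = -5/√119 · 2 = -10√119/119 m/s
The top is descending at 10√119/119 ≈ 0.9167 m/s.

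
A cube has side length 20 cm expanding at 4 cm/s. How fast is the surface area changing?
960 cm²/s

A = 6s²
dA/dt = 12s · ds/dt = 12·20·4 = 960 cm²/s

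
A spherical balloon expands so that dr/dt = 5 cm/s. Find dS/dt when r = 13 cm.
520π cm²/s

S = 4πr²
dS/dt = dS/dr · dr/dt = 8πr · 5
At r = 13: dS/dt = 520π cm²/s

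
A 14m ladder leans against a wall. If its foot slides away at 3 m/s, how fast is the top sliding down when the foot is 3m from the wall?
9√187/187 ≈ 0.6581 m/s

x² + y² = 14²
2x·dx/dt + 2y·dy/dt = 0
dy/dt = -x/y · dx/dt = -3/√187 · 3 = -9√187/187 m/s
The top is descending at 9√187/187 ≈ 0.6581 m/s.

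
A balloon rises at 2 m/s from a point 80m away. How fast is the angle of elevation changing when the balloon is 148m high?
0.005653 rad/s

tan(θ) = y/80
sec²(θ) · dθ/dt = (1/80) · dy/dt
dθ/dt = cos²(θ)/80 · 2 = 80/(80² + 148²) · 2
dθ/dt = 0.005653 rad/s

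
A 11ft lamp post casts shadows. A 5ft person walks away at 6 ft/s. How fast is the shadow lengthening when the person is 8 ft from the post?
5 ft/s

By similar triangles: 11/(x+s) = 5/s
Solving: s = 5x/6
ds/dt = 5/6 · dx/dt = 5/6 · 6 = 5 ft/s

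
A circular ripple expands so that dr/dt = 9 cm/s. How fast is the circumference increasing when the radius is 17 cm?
18π cm/s

C = 2πr
dC/dt = 2π · dr/dt = 2π · 9 = 18π cm/s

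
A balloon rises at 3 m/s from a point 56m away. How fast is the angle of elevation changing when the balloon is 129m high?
0.008495 rad/s

tan(θ) = y/56
sec²(θ) · dθ/dt = (1/56) · dy/dt
dθ/dt = cos²(θ)/56 · 3 = 56/(56² + 129²) · 3
dθ/dt = 0.008495 rad/s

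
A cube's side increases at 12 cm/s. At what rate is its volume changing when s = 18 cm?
11664 cm³/s

V = s³
dV/dt = 3s² · ds/dt = 3·18²·12 = 11664 cm³/s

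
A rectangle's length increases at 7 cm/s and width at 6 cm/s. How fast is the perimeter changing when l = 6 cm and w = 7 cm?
26 cm/s

P = 2(l + w)
dP/dt = 2(dl/dt + dw/dt) = 2(7 + 6) = 26 cm/s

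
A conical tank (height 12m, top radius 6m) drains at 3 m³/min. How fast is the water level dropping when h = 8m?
3/(16π) ≈ 0.05968 m/min

r/h = 6/12, so r = (1/2)h
V = (1/3)πr²h = (1/3)π((1/2)h)²h = (1/12)πh³
dV/dh = (1/4)πh²
dh/dt = (dV/dt)/(dV/dh) = -3/((1/4)π·8²) = -3/(16π) m/min
The level is dropping at 3/(16π) ≈ 0.05968 m/min.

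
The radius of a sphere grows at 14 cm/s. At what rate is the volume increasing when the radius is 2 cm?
224π cm³/s

V = (4/3)πr³
dV/dt = dV/dr · dr/dt = 4πr² · 14
At r = 2: dV/dt = 224π cm³/s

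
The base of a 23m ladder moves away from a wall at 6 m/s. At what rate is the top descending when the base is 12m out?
72√385/385 ≈ 3.669 m/s

x² + y² = 23²
2x·dx/dt + 2y·dy/dt = 0
dy/dt = -x/y · dx/dt = -12/√385 · 6 = -72√385/385 m/s
The top is descending at 72√385/385 ≈ 3.669 m/s.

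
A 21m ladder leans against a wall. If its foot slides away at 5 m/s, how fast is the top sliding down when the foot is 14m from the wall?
2√5 ≈ 4.472 m/s

x² + y² = 21²
2x·dx/dt + 2y·dy/dt = 0
dy/dt = -x/y · dx/dt = -14/(7√5) · 5 = -2√5 m/s
The top is descending at 2√5 ≈ 4.472 m/s.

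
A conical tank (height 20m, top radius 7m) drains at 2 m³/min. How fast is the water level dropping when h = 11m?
800/(5929π) ≈ 0.04295 m/min

r/h = 7/20, so r = (7/20)h
V = (1/3)πr²h = (1/3)π((7/20)h)²h = (49/1200)πh³
dV/dh = (49/400)πh²
dh/dt = (dV/dt)/(dV/dh) = -2/((49/400)π·11²) = -800/(5929π) m/min
The level is dropping at 800/(5929π) ≈ 0.04295 m/min.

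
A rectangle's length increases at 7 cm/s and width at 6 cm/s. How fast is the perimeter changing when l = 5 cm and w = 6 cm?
26 cm/s

P = 2(l + w)
dP/dt = 2(dl/dt + dw/dt) = 2(7 + 6) = 26 cm/s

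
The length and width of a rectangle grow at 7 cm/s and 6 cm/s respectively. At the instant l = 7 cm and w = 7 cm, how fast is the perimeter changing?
26 cm/s

P = 2(l + w)
dP/dt = 2(dl/dt + dw/dt) = 2(7 + 6) = 26 cm/s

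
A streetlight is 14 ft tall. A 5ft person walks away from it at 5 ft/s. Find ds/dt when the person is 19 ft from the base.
25/9 ft/s

By similar triangles: 14/(x+s) = 5/s
Solving: s = 5x/9
ds/dt = 5/9 · dx/dt = 5/9 · 5 = 25/9 ft/s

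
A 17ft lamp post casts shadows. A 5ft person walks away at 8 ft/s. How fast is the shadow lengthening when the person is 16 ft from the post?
10/3 ft/s

By similar triangles: 17/(x+s) = 5/s
Solving: s = 5x/12
ds/dt = 5/12 · dx/dt = 5/12 · 8 = 10/3 ft/s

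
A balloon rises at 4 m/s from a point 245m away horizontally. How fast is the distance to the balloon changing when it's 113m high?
226√72794/36397 ≈ 1.675 m/s

z² = 245² + y²
z = √(245² + 113²) = √72794
dz/dt = y/z · dy/dt = 113/√72794 · 4 = 226√72794/36397 ≈ 1.675 m/s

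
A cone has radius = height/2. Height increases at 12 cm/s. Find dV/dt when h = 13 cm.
507π cm³/s

V = (1/3)π(h/2)²h = πh³/12
dV/dt = πh²/4 · 12
At h = 13: dV/dt = 507π cm³/s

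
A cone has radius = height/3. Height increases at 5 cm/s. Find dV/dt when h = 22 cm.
2420π/9 cm³/s

V = (1/3)π(h/3)²h = πh³/27
dV/dt = πh²/9 · 5
At h = 22: dV/dt = 2420π/9 cm³/s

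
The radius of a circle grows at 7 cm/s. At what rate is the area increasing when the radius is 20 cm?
280π cm²/s

A = πr²
dA/dt = 2πr · dr/dt = 2π(20)(7) = 280π cm²/s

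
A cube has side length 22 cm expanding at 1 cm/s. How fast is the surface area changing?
264 cm²/s

A = 6s²
dA/dt = 12s · ds/dt = 12·22·1 = 264 cm²/s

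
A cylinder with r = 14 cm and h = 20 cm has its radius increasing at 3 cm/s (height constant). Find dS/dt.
288π cm²/s

S = 2πrh + 2πr² (lateral + bases)
dS/dt = (2πh + 4πr)·dr/dt = (2π·20 + 4π·14)·3
= 288π cm²/s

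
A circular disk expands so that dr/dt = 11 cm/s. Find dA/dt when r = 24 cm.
528π cm²/s

A = πr²
dA/dt = 2πr · dr/dt = 2π(24)(11) = 528π cm²/s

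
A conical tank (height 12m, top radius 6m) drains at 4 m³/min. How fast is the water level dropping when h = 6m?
4/(9π) ≈ 0.1415 m/min

r/h = 6/12, so r = (1/2)h
V = (1/3)πr²h = (1/3)π((1/2)h)²h = (1/12)πh³
dV/dh = (1/4)πh²
dh/dt = (dV/dt)/(dV/dh) = -4/((1/4)π·6²) = -4/(9π) m/min
The level is dropping at 4/(9π) ≈ 0.1415 m/min.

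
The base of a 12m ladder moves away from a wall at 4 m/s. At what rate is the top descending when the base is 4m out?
√2 ≈ 1.414 m/s

x² + y² = 12²
2x·dx/dt + 2y·dy/dt = 0
dy/dt = -x/y · dx/dt = -4/(8√2) · 4 = -√2 m/s
The top is descending at √2 ≈ 1.414 m/s.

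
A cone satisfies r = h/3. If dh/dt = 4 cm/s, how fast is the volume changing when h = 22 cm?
1936π/9 cm³/s

V = (1/3)π(h/3)²h = πh³/27
dV/dt = πh²/9 · 4
At h = 22: dV/dt = 1936π/9 cm³/s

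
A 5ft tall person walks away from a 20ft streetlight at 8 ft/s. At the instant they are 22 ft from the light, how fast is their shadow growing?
8/3 ft/s

By similar triangles: 20/(x+s) = 5/s
Solving: s = 5x/15
ds/dt = 5/15 · dx/dt = 1/3 · 8 = 8/3 ft/s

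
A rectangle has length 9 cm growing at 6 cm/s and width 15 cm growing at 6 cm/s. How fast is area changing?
144 cm²/s

A = lw
dA/dt = w·dl/dt + l·dw/dt = 15·6 + 9·6 = 144 cm²/s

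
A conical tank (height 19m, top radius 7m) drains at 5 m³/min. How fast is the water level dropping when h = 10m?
361/(980π) ≈ 0.1173 m/min

r/h = 7/19, so r = (7/19)h
V = (1/3)πr²h = (1/3)π((7/19)h)²h = (49/1083)πh³
dV/dh = (49/361)πh²
dh/dt = (dV/dt)/(dV/dh) = -5/((49/361)π·10²) = -361/(980π) m/min
The level is dropping at 361/(980π) ≈ 0.1173 m/min.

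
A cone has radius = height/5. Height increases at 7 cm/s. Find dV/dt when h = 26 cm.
4732π/25 cm³/s

V = (1/3)π(h/5)²h = πh³/75
dV/dt = πh²/25 · 7
At h = 26: dV/dt = 4732π/25 cm³/s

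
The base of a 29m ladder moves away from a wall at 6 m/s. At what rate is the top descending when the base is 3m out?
9√13/52 ≈ 0.624 m/s

x² + y² = 29²
2x·dx/dt + 2y·dy/dt = 0
dy/dt = -x/y · dx/dt = -3/(8√13) · 6 = -9√13/52 m/s
The top is descending at 9√13/52 ≈ 0.624 m/s.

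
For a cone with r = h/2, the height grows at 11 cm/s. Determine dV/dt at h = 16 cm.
704π cm³/s

V = (1/3)π(h/2)²h = πh³/12
dV/dt = πh²/4 · 11
At h = 16: dV/dt = 704π cm³/s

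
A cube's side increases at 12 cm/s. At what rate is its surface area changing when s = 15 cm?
2160 cm²/s

A = 6s²
dA/dt = 12s · ds/dt = 12·15·12 = 2160 cm²/s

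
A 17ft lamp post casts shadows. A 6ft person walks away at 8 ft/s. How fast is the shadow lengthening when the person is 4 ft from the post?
48/11 ft/s

By similar triangles: 17/(x+s) = 6/s
Solving: s = 6x/11
ds/dt = 6/11 · dx/dt = 6/11 · 8 = 48/11 ft/s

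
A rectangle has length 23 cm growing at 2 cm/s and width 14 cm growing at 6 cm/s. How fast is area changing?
166 cm²/s

A = lw
dA/dt = w·dl/dt + l·dw/dt = 14·2 + 23·6 = 166 cm²/s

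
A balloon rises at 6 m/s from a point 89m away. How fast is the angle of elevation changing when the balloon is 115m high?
0.025253 rad/s

tan(θ) = y/89
sec²(θ) · dθ/dt = (1/89) · dy/dt
dθ/dt = cos²(θ)/89 · 6 = 89/(89² + 115²) · 6
dθ/dt = 0.025253 rad/s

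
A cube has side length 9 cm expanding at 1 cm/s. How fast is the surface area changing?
108 cm²/s

A = 6s²
dA/dt = 12s · ds/dt = 12·9·1 = 108 cm²/s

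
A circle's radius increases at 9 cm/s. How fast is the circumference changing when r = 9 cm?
18π cm/s

C = 2πr
dC/dt = 2π · dr/dt = 2π · 9 = 18π cm/s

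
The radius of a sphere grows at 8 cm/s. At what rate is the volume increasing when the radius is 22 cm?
15488π cm³/s

V = (4/3)πr³
dV/dt = dV/dr · dr/dt = 4πr² · 8
At r = 22: dV/dt = 15488π cm³/s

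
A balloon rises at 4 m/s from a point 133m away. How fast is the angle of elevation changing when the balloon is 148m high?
0.013437 rad/s

tan(θ) = y/133
sec²(θ) · dθ/dt = (1/133) · dy/dt
dθ/dt = cos²(θ)/133 · 4 = 133/(133² + 148²) · 4
dθ/dt = 0.013437 rad/s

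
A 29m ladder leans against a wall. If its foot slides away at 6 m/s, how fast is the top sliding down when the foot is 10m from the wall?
20√741/247 ≈ 2.204 m/s

x² + y² = 29²
2x·dx/dt + 2y·dy/dt = 0
dy/dt = -x/y · dx/dt = -10/√741 · 6 = -20√741/247 m/s
The top is descending at 20√741/247 ≈ 2.204 m/s.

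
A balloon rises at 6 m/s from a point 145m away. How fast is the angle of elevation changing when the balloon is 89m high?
0.030056 rad/s

tan(θ) = y/145
sec²(θ) · dθ/dt = (1/145) · dy/dt
dθ/dt = cos²(θ)/145 · 6 = 145/(145² + 89²) · 6
dθ/dt = 0.030056 rad/s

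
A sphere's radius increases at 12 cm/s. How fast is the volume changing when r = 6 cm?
1728π cm³/s

V = (4/3)πr³
dV/dt = dV/dr · dr/dt = 4πr² · 12
At r = 6: dV/dt = 1728π cm³/s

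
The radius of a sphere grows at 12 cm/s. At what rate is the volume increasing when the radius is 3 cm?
432π cm³/s

V = (4/3)πr³
dV/dt = dV/dr · dr/dt = 4πr² · 12
At r = 3: dV/dt = 432π cm³/s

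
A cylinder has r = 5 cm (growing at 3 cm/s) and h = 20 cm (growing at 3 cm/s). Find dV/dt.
675π cm³/s

V = πr²h
dV/dt = 2πrh·dr/dt + πr²·dh/dt
= 2π(5)(20)(3) + π(5)²(3)
= 675π cm³/s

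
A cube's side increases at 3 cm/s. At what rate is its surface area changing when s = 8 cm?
288 cm²/s

A = 6s²
dA/dt = 12s · ds/dt = 12·8·3 = 288 cm²/s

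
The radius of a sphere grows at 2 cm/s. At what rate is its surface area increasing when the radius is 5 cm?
80π cm²/s

S = 4πr²
dS/dt = dS/dr · dr/dt = 8πr · 2
At r = 5: dS/dt = 80π cm²/s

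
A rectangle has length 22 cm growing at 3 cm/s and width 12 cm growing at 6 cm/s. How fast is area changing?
168 cm²/s

A = lw
dA/dt = w·dl/dt + l·dw/dt = 12·3 + 22·6 = 168 cm²/s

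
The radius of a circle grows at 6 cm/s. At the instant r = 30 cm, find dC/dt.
12π cm/s

C = 2πr
dC/dt = 2π · dr/dt = 2π · 6 = 12π cm/s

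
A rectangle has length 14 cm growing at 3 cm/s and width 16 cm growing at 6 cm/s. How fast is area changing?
132 cm²/s

A = lw
dA/dt = w·dl/dt + l·dw/dt = 16·3 + 14·6 = 132 cm²/s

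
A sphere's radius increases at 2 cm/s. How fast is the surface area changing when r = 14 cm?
224π cm²/s

S = 4πr²
dS/dt = dS/dr · dr/dt = 8πr · 2
At r = 14: dS/dt = 224π cm²/s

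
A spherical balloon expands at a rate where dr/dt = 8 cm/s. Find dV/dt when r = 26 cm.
21632π cm³/s

V = (4/3)πr³
dV/dt = dV/dr · dr/dt = 4πr² · 8
At r = 26: dV/dt = 21632π cm³/s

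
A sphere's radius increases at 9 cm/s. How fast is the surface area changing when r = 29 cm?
2088π cm²/s

S = 4πr²
dS/dt = dS/dr · dr/dt = 8πr · 9
At r = 29: dS/dt = 2088π cm²/s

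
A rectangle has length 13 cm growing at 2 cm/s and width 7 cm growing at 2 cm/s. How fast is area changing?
40 cm²/s

A = lw
dA/dt = w·dl/dt + l·dw/dt = 7·2 + 13·2 = 40 cm²/s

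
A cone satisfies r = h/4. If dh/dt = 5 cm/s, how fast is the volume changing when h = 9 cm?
405π/16 cm³/s

V = (1/3)π(h/4)²h = πh³/48
dV/dt = πh²/16 · 5
At h = 9: dV/dt = 405π/16 cm³/s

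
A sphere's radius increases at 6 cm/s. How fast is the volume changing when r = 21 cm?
10584π cm³/s

V = (4/3)πr³
dV/dt = dV/dr · dr/dt = 4πr² · 6
At r = 21: dV/dt = 10584π cm³/s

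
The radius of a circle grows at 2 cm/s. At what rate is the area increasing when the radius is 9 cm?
36π cm²/s

A = πr²
dA/dt = 2πr · dr/dt = 2π(9)(2) = 36π cm²/s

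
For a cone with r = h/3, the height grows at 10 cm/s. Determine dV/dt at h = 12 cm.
160π cm³/s

V = (1/3)π(h/3)²h = πh³/27
dV/dt = πh²/9 · 10
At h = 12: dV/dt = 160π cm³/s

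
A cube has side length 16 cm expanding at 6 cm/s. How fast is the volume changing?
4608 cm³/s

V = s³
dV/dt = 3s² · ds/dt = 3·16²·6 = 4608 cm³/s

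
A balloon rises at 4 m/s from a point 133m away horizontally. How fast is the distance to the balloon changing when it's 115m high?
230√30914/15457 ≈ 2.616 m/s

z² = 133² + y²
z = √(133² + 115²) = √30914
dz/dt = y/z · dy/dt = 115/√30914 · 4 = 230√30914/15457 ≈ 2.616 m/s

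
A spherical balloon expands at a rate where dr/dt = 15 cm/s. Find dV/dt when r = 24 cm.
34560π cm³/s

V = (4/3)πr³
dV/dt = dV/dr · dr/dt = 4πr² · 15
At r = 24: dV/dt = 34560π cm³/s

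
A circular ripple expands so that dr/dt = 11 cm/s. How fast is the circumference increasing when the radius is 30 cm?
22π cm/s

C = 2πr
dC/dt = 2π · dr/dt = 2π · 11 = 22π cm/s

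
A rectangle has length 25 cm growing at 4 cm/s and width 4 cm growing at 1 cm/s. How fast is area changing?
41 cm²/s

A = lw
dA/dt = w·dl/dt + l·dw/dt = 4·4 + 25·1 = 41 cm²/s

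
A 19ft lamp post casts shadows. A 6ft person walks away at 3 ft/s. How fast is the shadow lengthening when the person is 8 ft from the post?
18/13 ft/s

By similar triangles: 19/(x+s) = 6/s
Solving: s = 6x/13
ds/dt = 6/13 · dx/dt = 6/13 · 3 = 18/13 ft/s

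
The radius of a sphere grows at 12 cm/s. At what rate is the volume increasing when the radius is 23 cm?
25392π cm³/s

V = (4/3)πr³
dV/dt = dV/dr · dr/dt = 4πr² · 12
At r = 23: dV/dt = 25392π cm³/s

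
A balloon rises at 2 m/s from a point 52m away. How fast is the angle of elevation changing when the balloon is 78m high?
0.011834 rad/s

tan(θ) = y/52
sec²(θ) · dθ/dt = (1/52) · dy/dt
dθ/dt = cos²(θ)/52 · 2 = 52/(52² + 78²) · 2
dθ/dt = 0.011834 rad/s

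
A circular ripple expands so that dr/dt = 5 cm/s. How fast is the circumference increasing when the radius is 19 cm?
10π cm/s

C = 2πr
dC/dt = 2π · dr/dt = 2π · 5 = 10π cm/s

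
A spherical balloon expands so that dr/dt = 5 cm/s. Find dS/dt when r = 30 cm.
1200π cm²/s

S = 4πr²
dS/dt = dS/dr · dr/dt = 8πr · 5
At r = 30: dS/dt = 1200π cm²/s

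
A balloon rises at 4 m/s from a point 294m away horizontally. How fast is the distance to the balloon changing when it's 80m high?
160√23209/23209 ≈ 1.05 m/s

z² = 294² + y²
z = √(294² + 80²) = 2√23209
dz/dt = y/z · dy/dt = 80/(2√23209) · 4 = 160√23209/23209 ≈ 1.05 m/s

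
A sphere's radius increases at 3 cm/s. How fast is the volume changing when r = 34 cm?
13872π cm³/s

V = (4/3)πr³
dV/dt = dV/dr · dr/dt = 4πr² · 3
At r = 34: dV/dt = 13872π cm³/s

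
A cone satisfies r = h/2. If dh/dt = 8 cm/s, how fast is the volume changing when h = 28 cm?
1568π cm³/s

V = (1/3)π(h/2)²h = πh³/12
dV/dt = πh²/4 · 8
At h = 28: dV/dt = 1568π cm³/s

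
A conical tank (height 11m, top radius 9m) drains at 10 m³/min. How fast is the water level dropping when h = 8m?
605/(2592π) ≈ 0.0743 m/min

r/h = 9/11, so r = (9/11)h
V = (1/3)πr²h = (1/3)π((9/11)h)²h = (27/121)πh³
dV/dh = (81/121)πh²
dh/dt = (dV/dt)/(dV/dh) = -10/((81/121)π·8²) = -605/(2592π) m/min
The level is dropping at 605/(2592π) ≈ 0.0743 m/min.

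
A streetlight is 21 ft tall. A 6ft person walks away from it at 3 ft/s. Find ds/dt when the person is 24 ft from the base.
6/5 ft/s

By similar triangles: 21/(x+s) = 6/s
Solving: s = 6x/15
ds/dt = 6/15 · dx/dt = 2/5 · 3 = 6/5 ft/s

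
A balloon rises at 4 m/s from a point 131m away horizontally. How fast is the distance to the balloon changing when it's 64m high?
256√21257/21257 ≈ 1.756 m/s

z² = 131² + y²
z = √(131² + 64²) = √21257
dz/dt = y/z · dy/dt = 64/√21257 · 4 = 256√21257/21257 ≈ 1.756 m/s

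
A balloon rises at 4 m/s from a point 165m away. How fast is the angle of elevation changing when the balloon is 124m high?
0.015493 rad/s

tan(θ) = y/165
sec²(θ) · dθ/dt = (1/165) · dy/dt
dθ/dt = cos²(θ)/165 · 4 = 165/(165² + 124²) · 4
dθ/dt = 0.015493 rad/s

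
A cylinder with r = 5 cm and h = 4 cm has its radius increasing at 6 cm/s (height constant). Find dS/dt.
168π cm²/s

S = 2πrh + 2πr² (lateral + bases)
dS/dt = (2πh + 4πr)·dr/dt = (2π·4 + 4π·5)·6
= 168π cm²/s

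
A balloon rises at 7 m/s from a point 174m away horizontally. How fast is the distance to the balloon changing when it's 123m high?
287√5045/5045 ≈ 4.041 m/s

z² = 174² + y²
z = √(174² + 123²) = 3√5045
dz/dt = y/z · dy/dt = 123/(3√5045) · 7 = 287√5045/5045 ≈ 4.041 m/s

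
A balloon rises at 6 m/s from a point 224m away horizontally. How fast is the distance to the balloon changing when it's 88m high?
66√905/905 ≈ 2.194 m/s

z² = 224² + y²
z = √(224² + 88²) = 8√905
dz/dt = y/z · dy/dt = 88/(8√905) · 6 = 66√905/905 ≈ 2.194 m/s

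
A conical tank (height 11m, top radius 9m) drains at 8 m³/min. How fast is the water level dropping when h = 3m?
968/(729π) ≈ 0.4227 m/min

r/h = 9/11, so r = (9/11)h
V = (1/3)πr²h = (1/3)π((9/11)h)²h = (27/121)πh³
dV/dh = (81/121)πh²
dh/dt = (dV/dt)/(dV/dh) = -8/((81/121)π·3²) = -968/(729π) m/min
The level is dropping at 968/(729π) ≈ 0.4227 m/min.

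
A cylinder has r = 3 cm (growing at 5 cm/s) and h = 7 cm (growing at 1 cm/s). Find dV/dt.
219π cm³/s

V = πr²h
dV/dt = 2πrh·dr/dt + πr²·dh/dt
= 2π(3)(7)(5) + π(3)²(1)
= 219π cm³/s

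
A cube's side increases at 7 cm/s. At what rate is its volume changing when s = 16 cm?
5376 cm³/s

V = s³
dV/dt = 3s² · ds/dt = 3·16²·7 = 5376 cm³/s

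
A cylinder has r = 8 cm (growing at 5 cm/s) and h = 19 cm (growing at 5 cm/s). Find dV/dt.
1840π cm³/s

V = πr²h
dV/dt = 2πrh·dr/dt + πr²·dh/dt
= 2π(8)(19)(5) + π(8)²(5)
= 1840π cm³/s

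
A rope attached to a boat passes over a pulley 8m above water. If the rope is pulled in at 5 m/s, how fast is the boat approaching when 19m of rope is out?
95√33/99 ≈ 5.512 m/s

rope² = x² + 8²
x = √(19² - 8²) = 3√33
dx/dt = (rope/x) · d(rope)/dt = (19/(3√33)) · (-5) = -95√33/99 m/s
The boat approaches at 95√33/99 ≈ 5.512 m/s.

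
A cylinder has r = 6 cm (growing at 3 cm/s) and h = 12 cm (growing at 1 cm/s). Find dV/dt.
468π cm³/s

V = πr²h
dV/dt = 2πrh·dr/dt + πr²·dh/dt
= 2π(6)(12)(3) + π(6)²(1)
= 468π cm³/s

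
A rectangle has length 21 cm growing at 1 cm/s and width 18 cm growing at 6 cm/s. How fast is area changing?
144 cm²/s

A = lw
dA/dt = w·dl/dt + l·dw/dt = 18·1 + 21·6 = 144 cm²/s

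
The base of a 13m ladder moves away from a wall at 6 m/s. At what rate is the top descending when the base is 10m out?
20√69/23 ≈ 7.223 m/s

x² + y² = 13²
2x·dx/dt + 2y·dy/dt = 0
dy/dt = -x/y · dx/dt = -10/√69 · 6 = -20√69/23 m/s
The top is descending at 20√69/23 ≈ 7.223 m/s.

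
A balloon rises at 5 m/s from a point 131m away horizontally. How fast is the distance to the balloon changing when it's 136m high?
680√35657/35657 ≈ 3.601 m/s

z² = 131² + y²
z = √(131² + 136²) = √35657
dz/dt = y/z · dy/dt = 136/√35657 · 5 = 680√35657/35657 ≈ 3.601 m/s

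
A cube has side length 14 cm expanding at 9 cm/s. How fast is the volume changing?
5292 cm³/s

V = s³
dV/dt = 3s² · ds/dt = 3·14²·9 = 5292 cm³/s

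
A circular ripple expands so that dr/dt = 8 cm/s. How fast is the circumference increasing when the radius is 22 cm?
16π cm/s

C = 2πr
dC/dt = 2π · dr/dt = 2π · 8 = 16π cm/s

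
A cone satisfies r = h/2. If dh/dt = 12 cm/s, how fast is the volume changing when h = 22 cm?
1452π cm³/s

V = (1/3)π(h/2)²h = πh³/12
dV/dt = πh²/4 · 12
At h = 22: dV/dt = 1452π cm³/s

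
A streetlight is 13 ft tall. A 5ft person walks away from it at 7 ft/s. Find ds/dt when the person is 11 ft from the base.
35/8 ft/s

By similar triangles: 13/(x+s) = 5/s
Solving: s = 5x/8
ds/dt = 5/8 · dx/dt = 5/8 · 7 = 35/8 ft/s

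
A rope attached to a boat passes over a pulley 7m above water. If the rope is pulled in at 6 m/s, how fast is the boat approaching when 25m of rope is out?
25/4 = 6.25 m/s

rope² = x² + 7²
x = √(25² - 7²) = 24
dx/dt = (rope/x) · d(rope)/dt = (25/24) · (-6) = -25/4 m/s
The boat approaches at 25/4 = 6.25 m/s.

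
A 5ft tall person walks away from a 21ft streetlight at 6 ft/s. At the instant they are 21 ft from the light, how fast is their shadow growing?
15/8 ft/s

By similar triangles: 21/(x+s) = 5/s
Solving: s = 5x/16
ds/dt = 5/16 · dx/dt = 5/16 · 6 = 15/8 ft/s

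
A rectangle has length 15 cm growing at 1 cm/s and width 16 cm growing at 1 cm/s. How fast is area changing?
31 cm²/s

A = lw
dA/dt = w·dl/dt + l·dw/dt = 16·1 + 15·1 = 31 cm²/s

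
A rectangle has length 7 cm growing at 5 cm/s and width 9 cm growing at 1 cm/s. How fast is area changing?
52 cm²/s

A = lw
dA/dt = w·dl/dt + l·dw/dt = 9·5 + 7·1 = 52 cm²/s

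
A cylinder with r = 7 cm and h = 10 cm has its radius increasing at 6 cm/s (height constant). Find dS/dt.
288π cm²/s

S = 2πrh + 2πr² (lateral + bases)
dS/dt = (2πh + 4πr)·dr/dt = (2π·10 + 4π·7)·6
= 288π cm²/s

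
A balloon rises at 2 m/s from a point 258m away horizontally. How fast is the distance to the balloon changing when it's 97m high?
194√75973/75973 ≈ 0.7038 m/s

z² = 258² + y²
z = √(258² + 97²) = √75973
dz/dt = y/z · dy/dt = 97/√75973 · 2 = 194√75973/75973 ≈ 0.7038 m/s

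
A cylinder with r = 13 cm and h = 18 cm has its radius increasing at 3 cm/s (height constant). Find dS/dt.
264π cm²/s

S = 2πrh + 2πr² (lateral + bases)
dS/dt = (2πh + 4πr)·dr/dt = (2π·18 + 4π·13)·3
= 264π cm²/s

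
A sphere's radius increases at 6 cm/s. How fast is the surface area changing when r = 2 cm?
96π cm²/s

S = 4πr²
dS/dt = dS/dr · dr/dt = 8πr · 6
At r = 2: dS/dt = 96π cm²/s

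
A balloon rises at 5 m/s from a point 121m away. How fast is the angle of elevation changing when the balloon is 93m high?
0.025977 rad/s

tan(θ) = y/121
sec²(θ) · dθ/dt = (1/121) · dy/dt
dθ/dt = cos²(θ)/121 · 5 = 121/(121² + 93²) · 5
dθ/dt = 0.025977 rad/s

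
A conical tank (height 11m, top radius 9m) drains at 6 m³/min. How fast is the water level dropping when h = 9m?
242/(2187π) ≈ 0.03522 m/min

r/h = 9/11, so r = (9/11)h
V = (1/3)πr²h = (1/3)π((9/11)h)²h = (27/121)πh³
dV/dh = (81/121)πh²
dh/dt = (dV/dt)/(dV/dh) = -6/((81/121)π·9²) = -242/(2187π) m/min
The level is dropping at 242/(2187π) ≈ 0.03522 m/min.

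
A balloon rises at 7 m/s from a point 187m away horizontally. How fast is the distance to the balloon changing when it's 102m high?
42√157/157 ≈ 3.352 m/s

z² = 187² + y²
z = √(187² + 102²) = 17√157
dz/dt = y/z · dy/dt = 102/(17√157) · 7 = 42√157/157 ≈ 3.352 m/s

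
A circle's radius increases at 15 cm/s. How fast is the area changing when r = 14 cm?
420π cm²/s

A = πr²
dA/dt = 2πr · dr/dt = 2π(14)(15) = 420π cm²/s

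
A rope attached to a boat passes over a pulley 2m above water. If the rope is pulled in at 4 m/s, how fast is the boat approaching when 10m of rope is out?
5√6/3 ≈ 4.082 m/s

rope² = x² + 2²
x = √(10² - 2²) = 4√6
dx/dt = (rope/x) · d(rope)/dt = (10/(4√6)) · (-4) = -5√6/3 m/s
The boat approaches at 5√6/3 ≈ 4.082 m/s.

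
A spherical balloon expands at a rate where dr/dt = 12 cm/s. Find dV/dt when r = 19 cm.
17328π cm³/s

V = (4/3)πr³
dV/dt = dV/dr · dr/dt = 4πr² · 12
At r = 19: dV/dt = 17328π cm³/s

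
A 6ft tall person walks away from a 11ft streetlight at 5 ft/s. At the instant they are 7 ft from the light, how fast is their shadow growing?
6 ft/s

By similar triangles: 11/(x+s) = 6/s
Solving: s = 6x/5
ds/dt = 6/5 · dx/dt = 6/5 · 5 = 6 ft/s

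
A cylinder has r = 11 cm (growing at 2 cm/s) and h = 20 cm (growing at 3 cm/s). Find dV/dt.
1243π cm³/s

V = πr²h
dV/dt = 2πrh·dr/dt + πr²·dh/dt
= 2π(11)(20)(2) + π(11)²(3)
= 1243π cm³/s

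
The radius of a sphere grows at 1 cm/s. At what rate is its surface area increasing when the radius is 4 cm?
32π cm²/s

S = 4πr²
dS/dt = dS/dr · dr/dt = 8πr · 1
At r = 4: dS/dt = 32π cm²/s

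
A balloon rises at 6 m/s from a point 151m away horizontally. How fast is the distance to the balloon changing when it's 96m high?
576√32017/32017 ≈ 3.219 m/s

z² = 151² + y²
z = √(151² + 96²) = √32017
dz/dt = y/z · dy/dt = 96/√32017 · 6 = 576√32017/32017 ≈ 3.219 m/s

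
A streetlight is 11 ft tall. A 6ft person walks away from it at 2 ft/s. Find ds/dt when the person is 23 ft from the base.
12/5 ft/s

By similar triangles: 11/(x+s) = 6/s
Solving: s = 6x/5
ds/dt = 6/5 · dx/dt = 6/5 · 2 = 12/5 ft/s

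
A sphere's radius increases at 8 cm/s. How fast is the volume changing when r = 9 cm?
2592π cm³/s

V = (4/3)πr³
dV/dt = dV/dr · dr/dt = 4πr² · 8
At r = 9: dV/dt = 2592π cm³/s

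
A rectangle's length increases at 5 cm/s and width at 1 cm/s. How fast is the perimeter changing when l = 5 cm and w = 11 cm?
12 cm/s

P = 2(l + w)
dP/dt = 2(dl/dt + dw/dt) = 2(5 + 1) = 12 cm/s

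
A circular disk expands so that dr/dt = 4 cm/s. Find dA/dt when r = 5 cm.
40π cm²/s

A = πr²
dA/dt = 2πr · dr/dt = 2π(5)(4) = 40π cm²/s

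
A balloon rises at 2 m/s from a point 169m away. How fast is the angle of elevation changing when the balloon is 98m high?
0.008856 rad/s

tan(θ) = y/169
sec²(θ) · dθ/dt = (1/169) · dy/dt
dθ/dt = cos²(θ)/169 · 2 = 169/(169² + 98²) · 2
dθ/dt = 0.008856 rad/s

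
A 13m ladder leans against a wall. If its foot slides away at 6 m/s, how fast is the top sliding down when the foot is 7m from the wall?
7√30/10 ≈ 3.834 m/s

x² + y² = 13²
2x·dx/dt + 2y·dy/dt = 0
dy/dt = -x/y · dx/dt = -7/(2√30) · 6 = -7√30/10 m/s
The top is descending at 7√30/10 ≈ 3.834 m/s.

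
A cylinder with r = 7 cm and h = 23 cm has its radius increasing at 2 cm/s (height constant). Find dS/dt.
148π cm²/s

S = 2πrh + 2πr² (lateral + bases)
dS/dt = (2πh + 4πr)·dr/dt = (2π·23 + 4π·7)·2
= 148π cm²/s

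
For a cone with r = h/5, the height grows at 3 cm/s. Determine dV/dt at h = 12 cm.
432π/25 cm³/s

V = (1/3)π(h/5)²h = πh³/75
dV/dt = πh²/25 · 3
At h = 12: dV/dt = 432π/25 cm³/s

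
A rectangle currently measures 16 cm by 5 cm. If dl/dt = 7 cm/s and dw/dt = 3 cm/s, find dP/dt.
20 cm/s

P = 2(l + w)
dP/dt = 2(dl/dt + dw/dt) = 2(7 + 3) = 20 cm/s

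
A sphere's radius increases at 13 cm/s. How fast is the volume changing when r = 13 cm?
8788π cm³/s

V = (4/3)πr³
dV/dt = dV/dr · dr/dt = 4πr² · 13
At r = 13: dV/dt = 8788π cm³/s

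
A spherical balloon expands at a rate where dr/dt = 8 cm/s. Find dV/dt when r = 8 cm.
2048π cm³/s

V = (4/3)πr³
dV/dt = dV/dr · dr/dt = 4πr² · 8
At r = 8: dV/dt = 2048π cm³/s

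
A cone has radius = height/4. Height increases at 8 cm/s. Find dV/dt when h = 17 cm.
289π/2 cm³/s

V = (1/3)π(h/4)²h = πh³/48
dV/dt = πh²/16 · 8
At h = 17: dV/dt = 289π/2 cm³/s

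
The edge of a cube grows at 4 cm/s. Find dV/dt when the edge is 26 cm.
8112 cm³/s

V = s³
dV/dt = 3s² · ds/dt = 3·26²·4 = 8112 cm³/s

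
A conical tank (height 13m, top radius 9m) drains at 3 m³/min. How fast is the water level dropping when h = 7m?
169/(1323π) ≈ 0.04066 m/min

r/h = 9/13, so r = (9/13)h
V = (1/3)πr²h = (1/3)π((9/13)h)²h = (27/169)πh³
dV/dh = (81/169)πh²
dh/dt = (dV/dt)/(dV/dh) = -3/((81/169)π·7²) = -169/(1323π) m/min
The level is dropping at 169/(1323π) ≈ 0.04066 m/min.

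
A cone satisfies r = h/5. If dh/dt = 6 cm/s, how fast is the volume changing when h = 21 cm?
2646π/25 cm³/s

V = (1/3)π(h/5)²h = πh³/75
dV/dt = πh²/25 · 6
At h = 21: dV/dt = 2646π/25 cm³/s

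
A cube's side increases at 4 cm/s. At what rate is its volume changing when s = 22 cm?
5808 cm³/s

V = s³
dV/dt = 3s² · ds/dt = 3·22²·4 = 5808 cm³/s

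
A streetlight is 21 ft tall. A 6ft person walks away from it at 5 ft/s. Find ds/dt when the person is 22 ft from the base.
2 ft/s

By similar triangles: 21/(x+s) = 6/s
Solving: s = 6x/15
ds/dt = 6/15 · dx/dt = 2/5 · 5 = 2 ft/s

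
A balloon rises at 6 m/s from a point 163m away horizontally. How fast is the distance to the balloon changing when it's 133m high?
399√44258/22129 ≈ 3.793 m/s

z² = 163² + y²
z = √(163² + 133²) = √44258
dz/dt = y/z · dy/dt = 133/√44258 · 6 = 399√44258/22129 ≈ 3.793 m/s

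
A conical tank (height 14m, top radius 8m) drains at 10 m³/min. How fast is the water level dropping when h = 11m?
245/(968π) ≈ 0.08056 m/min

r/h = 8/14, so r = (4/7)h
V = (1/3)πr²h = (1/3)π((4/7)h)²h = (16/147)πh³
dV/dh = (16/49)πh²
dh/dt = (dV/dt)/(dV/dh) = -10/((16/49)π·11²) = -245/(968π) m/min
The level is dropping at 245/(968π) ≈ 0.08056 m/min.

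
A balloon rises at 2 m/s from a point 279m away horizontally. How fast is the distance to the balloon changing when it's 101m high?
101√88042/44021 ≈ 0.6808 m/s

z² = 279² + y²
z = √(279² + 101²) = √88042
dz/dt = y/z · dy/dt = 101/√88042 · 2 = 101√88042/44021 ≈ 0.6808 m/s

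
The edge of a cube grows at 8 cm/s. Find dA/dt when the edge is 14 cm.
1344 cm²/s

A = 6s²
dA/dt = 12s · ds/dt = 12·14·8 = 1344 cm²/s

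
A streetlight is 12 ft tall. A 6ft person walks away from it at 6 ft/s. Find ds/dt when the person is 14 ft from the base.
6 ft/s

By similar triangles: 12/(x+s) = 6/s
Solving: s = 6x/6
ds/dt = 6/6 · dx/dt = 1 · 6 = 6 ft/s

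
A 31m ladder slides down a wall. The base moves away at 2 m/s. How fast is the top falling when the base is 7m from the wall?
7√57/114 ≈ 0.4636 m/s

x² + y² = 31²
2x·dx/dt + 2y·dy/dt = 0
dy/dt = -x/y · dx/dt = -7/(4√57) · 2 = -7√57/114 m/s
The top is descending at 7√57/114 ≈ 0.4636 m/s.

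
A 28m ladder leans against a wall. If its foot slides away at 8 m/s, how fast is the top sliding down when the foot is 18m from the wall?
72√115/115 ≈ 6.714 m/s

x² + y² = 28²
2x·dx/dt + 2y·dy/dt = 0
dy/dt = -x/y · dx/dt = -18/(2√115) · 8 = -72√115/115 m/s
The top is descending at 72√115/115 ≈ 6.714 m/s.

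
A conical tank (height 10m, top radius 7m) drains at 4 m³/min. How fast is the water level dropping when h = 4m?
25/(49π) ≈ 0.1624 m/min

r/h = 7/10, so r = (7/10)h
V = (1/3)πr²h = (1/3)π((7/10)h)²h = (49/300)πh³
dV/dh = (49/100)πh²
dh/dt = (dV/dt)/(dV/dh) = -4/((49/100)π·4²) = -25/(49π) m/min
The level is dropping at 25/(49π) ≈ 0.1624 m/min.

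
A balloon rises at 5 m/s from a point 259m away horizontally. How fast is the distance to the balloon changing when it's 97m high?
97√76490/15298 ≈ 1.754 m/s

z² = 259² + y²
z = √(259² + 97²) = √76490
dz/dt = y/z · dy/dt = 97/√76490 · 5 = 97√76490/15298 ≈ 1.754 m/s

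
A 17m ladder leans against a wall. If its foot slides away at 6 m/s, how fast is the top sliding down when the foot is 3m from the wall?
9√70/70 ≈ 1.076 m/s

x² + y² = 17²
2x·dx/dt + 2y·dy/dt = 0
dy/dt = -x/y · dx/dt = -3/(2√70) · 6 = -9√70/70 m/s
The top is descending at 9√70/70 ≈ 1.076 m/s.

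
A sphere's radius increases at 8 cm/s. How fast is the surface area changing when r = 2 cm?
128π cm²/s

S = 4πr²
dS/dt = dS/dr · dr/dt = 8πr · 8
At r = 2: dS/dt = 128π cm²/s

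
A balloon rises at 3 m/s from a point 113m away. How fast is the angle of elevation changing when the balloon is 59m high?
0.020862 rad/s

tan(θ) = y/113
sec²(θ) · dθ/dt = (1/113) · dy/dt
dθ/dt = cos²(θ)/113 · 3 = 113/(113² + 59²) · 3
dθ/dt = 0.020862 rad/s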